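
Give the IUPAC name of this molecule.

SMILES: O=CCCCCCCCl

7-chloroheptanal

The longest chain bearing the –CHO group is 7 carbons long (heptane).
An aldehyde (terminal –CHO) is the principal characteristic group, giving the suffix -al.
Number the chain so that the aldehyde carbon is C-1 by definition.
That gives a chloro group at C-7.
Putting it together: 7-chloroheptanal.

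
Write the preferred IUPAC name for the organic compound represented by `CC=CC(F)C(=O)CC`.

Counting along the main chain through the carbonyl and the multiple bond gives 7 carbons: the parent is heptane.
The highest-priority functional group is a ketone (C=O on an internal carbon), so the name ends in -one.
The chain contains a C=C double bond, so the unsaturation ending is -ene.
The numbering direction is chosen so that numbering from this end puts the carbonyl group at C-3 rather than C-5.
With this numbering: the carbonyl at C-3; the double bond between C-5 and C-6; a fluoro group at C-4.
Assembling the pieces gives 4-fluorohept-5-en-3-one.

4-fluorohept-5-en-3-one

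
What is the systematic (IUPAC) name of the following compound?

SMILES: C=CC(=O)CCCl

Counting along the main chain through the carbonyl and the multiple bond gives 5 carbons: the parent is pentane.
The highest-priority functional group is a ketone (C=O on an internal carbon), so the name ends in -one.
There is one C=C double bond, indicated by the ending -ene.
Choose the numbering such that numbering from this end puts the double bond at C-1 rather than C-4.
This places the carbonyl at C-3; the double bond between C-1 and C-2; a chloro group at C-5.
Assembling the pieces gives 5-chloropent-1-en-3-one.

5-chloropent-1-en-3-one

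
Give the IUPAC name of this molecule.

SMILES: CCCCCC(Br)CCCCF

5-bromo-1-fluorodecane

The parent chain contains 10 carbons (decane).
The numbering direction is chosen so that the substituent locant set {1,5} is lower than {6,10} at the first point of difference.
That gives a bromo group at C-5; a fluoro group at C-1.
The substituents are ordered alphabetically, ignoring any di-/tri- multipliers.
The name is 5-bromo-1-fluorodecane.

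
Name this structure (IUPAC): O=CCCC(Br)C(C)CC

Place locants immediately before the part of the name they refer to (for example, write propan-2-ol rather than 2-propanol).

Counting along the main chain through the –CHO group gives 7 carbons: the parent is heptane.
An aldehyde (terminal –CHO) is the principal characteristic group, giving the suffix -al.
The numbering direction is chosen so that the aldehyde carbon is C-1 by definition.
That gives a bromo group at C-4; a methyl group at C-5.
The substituents are ordered alphabetically, ignoring any di-/tri- multipliers.
Assembling the pieces gives 4-bromo-5-methylheptanal.

4-bromo-5-methylheptanal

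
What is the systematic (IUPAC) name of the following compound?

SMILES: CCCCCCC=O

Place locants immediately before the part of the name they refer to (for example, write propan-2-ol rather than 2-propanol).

The longest carbon chain that includes the –CHO group has 7 carbons, so the parent hydride is heptane.
The principal characteristic group is an aldehyde (terminal –CHO), named with the suffix -al.
The numbering direction is chosen so that the aldehyde carbon is C-1 by definition.
Assembling the pieces gives heptanal.

heptanal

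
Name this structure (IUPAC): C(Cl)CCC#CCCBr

The longest chain bearing the multiple bond is 7 carbons long (heptane).
There is one C≡C triple bond, indicated by the ending -yne.
Choose the numbering such that numbering from this end puts the triple bond at C-3 rather than C-4.
This places the triple bond between C-3 and C-4; a bromo group at C-1; a chloro group at C-7.
The substituents are ordered alphabetically, ignoring any di-/tri- multipliers.
Assembling the pieces gives 1-bromo-7-chlorohept-3-yne.

1-bromo-7-chlorohept-3-yne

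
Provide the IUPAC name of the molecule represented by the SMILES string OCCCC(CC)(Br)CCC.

The longest chain bearing the –OH group is 7 carbons long (heptane).
An alcohol (–OH) is the principal characteristic group, giving the suffix -ol.
The numbering direction is chosen so that numbering from this end puts the hydroxyl group at C-1 rather than C-7.
This places the hydroxyl at C-1; a bromo group at C-4; an ethyl group at C-4.
Prefixes are listed alphabetically: bromo, ethyl.
The name is 4-bromo-4-ethylheptan-1-ol.

4-bromo-4-ethylheptan-1-ol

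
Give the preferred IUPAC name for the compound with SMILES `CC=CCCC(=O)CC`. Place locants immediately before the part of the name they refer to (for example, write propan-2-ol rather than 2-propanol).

The longest carbon chain that includes the carbonyl and the multiple bond has 8 carbons, so the parent hydride is octane.
The principal characteristic group is a ketone (C=O on an internal carbon), named with the suffix -one.
There is one C=C double bond, indicated by the ending -ene.
The numbering direction is chosen so that numbering from this end puts the carbonyl group at C-3 rather than C-6.
That gives the carbonyl at C-3; the double bond between C-6 and C-7.
The name is oct-6-en-3-one.

oct-6-en-3-one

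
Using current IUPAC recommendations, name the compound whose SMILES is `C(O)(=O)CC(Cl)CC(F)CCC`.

The longest carbon chain that includes the –COOH group has 8 carbons, so the parent hydride is octane.
A carboxylic acid (terminal –COOH) is the principal characteristic group, giving the suffix -oic acid.
Choose the numbering such that the carboxylic acid carbon is C-1 by definition.
With this numbering: a chloro group at C-3; a fluoro group at C-5.
The substituents are ordered alphabetically, ignoring any di-/tri- multipliers.
Putting it together: 3-chloro-5-fluorooctanoic acid.

3-chloro-5-fluorooctanoic acid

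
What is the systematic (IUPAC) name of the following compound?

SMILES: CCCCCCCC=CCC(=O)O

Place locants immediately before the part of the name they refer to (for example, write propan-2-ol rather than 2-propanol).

undec-3-enoic acid

Counting along the main chain through the –COOH group and the multiple bond gives 11 carbons: the parent is undecane.
The highest-priority functional group is a carboxylic acid (terminal –COOH), so the name ends in -oic acid.
A C=C double bond in the chain gives the infix -ene-.
Choose the numbering such that the carboxylic acid carbon is C-1 by definition.
That gives the double bond between C-3 and C-4.
Putting it together: undec-3-enoic acid.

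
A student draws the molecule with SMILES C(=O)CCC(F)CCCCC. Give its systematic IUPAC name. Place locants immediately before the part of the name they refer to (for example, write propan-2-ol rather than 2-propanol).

4-fluorononanal

The longest carbon chain that includes the –CHO group has 9 carbons, so the parent hydride is nonane.
The highest-priority functional group is an aldehyde (terminal –CHO), so the name ends in -al.
Choose the numbering such that the aldehyde carbon is C-1 by definition.
This places a fluoro group at C-4.
Putting it together: 4-fluorononanal.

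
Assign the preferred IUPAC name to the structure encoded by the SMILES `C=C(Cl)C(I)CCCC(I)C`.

2-chloro-3,7-diiodooct-1-ene

Counting along the main chain through the multiple bond gives 8 carbons: the parent is octane.
There is one C=C double bond, indicated by the ending -ene.
Number the chain so that numbering from this end puts the double bond at C-1 rather than C-7.
That gives the double bond between C-1 and C-2; a chloro group at C-2; iodo groups at C-3 and C-7.
The substituents are ordered alphabetically, ignoring any di-/tri- multipliers.
Assembling the pieces gives 2-chloro-3,7-diiodooct-1-ene.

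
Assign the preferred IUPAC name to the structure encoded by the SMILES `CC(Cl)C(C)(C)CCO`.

4-chloro-3,3-dimethylpentan-1-ol

Counting along the main chain through the –OH group gives 5 carbons: the parent is pentane.
The highest-priority functional group is an alcohol (–OH), so the name ends in -ol.
Choose the numbering such that numbering from this end puts the hydroxyl group at C-1 rather than C-5.
With this numbering: the hydroxyl at C-1; a chloro group at C-4; two methyl groups at C-3.
The substituents are ordered alphabetically, ignoring any di-/tri- multipliers.
The name is 4-chloro-3,3-dimethylpentan-1-ol.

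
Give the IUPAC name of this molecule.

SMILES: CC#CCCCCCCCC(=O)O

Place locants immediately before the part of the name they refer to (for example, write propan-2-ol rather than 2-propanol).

undec-9-ynoic acid

The longest carbon chain that includes the –COOH group and the multiple bond has 11 carbons, so the parent hydride is undecane.
The highest-priority functional group is a carboxylic acid (terminal –COOH), so the name ends in -oic acid.
The chain contains a C≡C triple bond, so the unsaturation ending is -yne.
Number the chain so that the carboxylic acid carbon is C-1 by definition.
With this numbering: the triple bond between C-9 and C-10.
The name is undec-9-ynoic acid.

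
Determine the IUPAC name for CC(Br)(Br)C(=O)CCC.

2,2-dibromohexan-3-one

The longest carbon chain that includes the carbonyl has 6 carbons, so the parent hydride is hexane.
A ketone (C=O on an internal carbon) is the principal characteristic group, giving the suffix -one.
Number the chain so that numbering from this end puts the carbonyl group at C-3 rather than C-4.
This places the carbonyl at C-3; two bromo groups at C-2.
The name is 2,2-dibromohexan-3-one.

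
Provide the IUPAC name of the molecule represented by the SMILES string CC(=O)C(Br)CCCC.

3-bromoheptan-2-one

The longest carbon chain that includes the carbonyl has 7 carbons, so the parent hydride is heptane.
The highest-priority functional group is a ketone (C=O on an internal carbon), so the name ends in -one.
Number the chain so that numbering from this end puts the carbonyl group at C-2 rather than C-6.
This places the carbonyl at C-2; a bromo group at C-3.
Putting it together: 3-bromoheptan-2-one.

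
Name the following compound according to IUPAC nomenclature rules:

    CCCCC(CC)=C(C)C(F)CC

The longest carbon chain that includes the multiple bond has 9 carbons, so the parent hydride is nonane.
The chain contains a C=C double bond, so the unsaturation ending is -ene.
Number the chain so that numbering from this end puts the double bond at C-4 rather than C-5.
With this numbering: the double bond between C-4 and C-5; an ethyl group at C-5; a fluoro group at C-3; a methyl group at C-4.
Prefixes are listed alphabetically: ethyl, fluoro, methyl.
Assembling the pieces gives 5-ethyl-3-fluoro-4-methylnon-4-ene.

5-ethyl-3-fluoro-4-methylnon-4-ene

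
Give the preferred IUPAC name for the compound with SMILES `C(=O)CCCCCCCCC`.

decanal

The longest carbon chain that includes the –CHO group has 10 carbons, so the parent hydride is decane.
The principal characteristic group is an aldehyde (terminal –CHO), named with the suffix -al.
Choose the numbering such that the aldehyde carbon is C-1 by definition.
Assembling the pieces gives decanal.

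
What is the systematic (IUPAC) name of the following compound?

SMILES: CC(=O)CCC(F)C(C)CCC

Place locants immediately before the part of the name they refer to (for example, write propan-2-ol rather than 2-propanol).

Counting along the main chain through the carbonyl gives 9 carbons: the parent is nonane.
The principal characteristic group is a ketone (C=O on an internal carbon), named with the suffix -one.
The numbering direction is chosen so that numbering from this end puts the carbonyl group at C-2 rather than C-8.
With this numbering: the carbonyl at C-2; a fluoro group at C-5; a methyl group at C-6.
Substituent prefixes are cited in alphabetical order (multiplying prefixes like di-/tri- are ignored for ordering).
The name is 5-fluoro-6-methylnonan-2-one.

5-fluoro-6-methylnonan-2-one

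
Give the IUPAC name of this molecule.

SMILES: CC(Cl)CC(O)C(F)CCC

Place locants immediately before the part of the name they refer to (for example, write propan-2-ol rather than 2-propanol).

2-chloro-5-fluorooctan-4-ol

The longest carbon chain that includes the –OH group has 8 carbons, so the parent hydride is octane.
The highest-priority functional group is an alcohol (–OH), so the name ends in -ol.
The numbering direction is chosen so that numbering from this end puts the hydroxyl group at C-4 rather than C-5.
That gives the hydroxyl at C-4; a chloro group at C-2; a fluoro group at C-5.
Substituent prefixes are cited in alphabetical order (multiplying prefixes like di-/tri- are ignored for ordering).
The name is 2-chloro-5-fluorooctan-4-ol.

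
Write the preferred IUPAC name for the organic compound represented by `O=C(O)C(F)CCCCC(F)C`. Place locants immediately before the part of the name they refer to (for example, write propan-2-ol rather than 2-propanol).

Counting along the main chain through the –COOH group gives 8 carbons: the parent is octane.
The principal characteristic group is a carboxylic acid (terminal –COOH), named with the suffix -oic acid.
Choose the numbering such that the carboxylic acid carbon is C-1 by definition.
With this numbering: fluoro groups at C-2 and C-7.
Putting it together: 2,7-difluorooctanoic acid.

2,7-difluorooctanoic acid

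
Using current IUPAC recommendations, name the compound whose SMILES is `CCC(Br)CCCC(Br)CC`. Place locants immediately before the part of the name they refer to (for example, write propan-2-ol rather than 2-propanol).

The parent chain contains 9 carbons (nonane).
Both numbering directions give the same locant set; either may be used.
This places bromo groups at C-3 and C-7.
Assembling the pieces gives 3,7-dibromononane.

3,7-dibromononane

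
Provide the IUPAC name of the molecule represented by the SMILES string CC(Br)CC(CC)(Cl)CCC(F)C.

The longest carbon chain is 8 atoms: the parent is octane.
Choose the numbering such that the substituent locant set {2,4,4,7} is lower than {2,5,5,7} at the first point of difference.
With this numbering: a bromo group at C-2; a chloro group at C-4; an ethyl group at C-4; a fluoro group at C-7.
Prefixes are listed alphabetically: bromo, chloro, ethyl, fluoro.
Assembling the pieces gives 2-bromo-4-chloro-4-ethyl-7-fluorooctane.

2-bromo-4-chloro-4-ethyl-7-fluorooctane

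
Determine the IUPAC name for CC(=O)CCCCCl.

The longest carbon chain that includes the carbonyl has 6 carbons, so the parent hydride is hexane.
The highest-priority functional group is a ketone (C=O on an internal carbon), so the name ends in -one.
Choose the numbering such that numbering from this end puts the carbonyl group at C-2 rather than C-5.
With this numbering: the carbonyl at C-2; a chloro group at C-6.
Assembling the pieces gives 6-chlorohexan-2-one.

6-chlorohexan-2-one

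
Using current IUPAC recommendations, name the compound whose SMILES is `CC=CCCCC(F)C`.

7-fluorooct-2-ene

The longest chain bearing the multiple bond is 8 carbons long (octane).
A C=C double bond in the chain gives the infix -ene-.
The numbering direction is chosen so that numbering from this end puts the double bond at C-2 rather than C-6.
This places the double bond between C-2 and C-3; a fluoro group at C-7.
The name is 7-fluorooct-2-ene.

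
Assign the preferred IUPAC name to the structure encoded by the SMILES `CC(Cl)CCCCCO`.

6-chloroheptan-1-ol

The longest carbon chain that includes the –OH group has 7 carbons, so the parent hydride is heptane.
The principal characteristic group is an alcohol (–OH), named with the suffix -ol.
Choose the numbering such that numbering from this end puts the hydroxyl group at C-1 rather than C-7.
That gives the hydroxyl at C-1; a chloro group at C-6.
Assembling the pieces gives 6-chloroheptan-1-ol.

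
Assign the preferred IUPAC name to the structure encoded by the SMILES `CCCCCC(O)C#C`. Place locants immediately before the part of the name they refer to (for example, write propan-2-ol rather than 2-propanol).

oct-1-yn-3-ol

The longest carbon chain that includes the –OH group and the multiple bond has 8 carbons, so the parent hydride is octane.
The principal characteristic group is an alcohol (–OH), named with the suffix -ol.
The chain contains a C≡C triple bond, so the unsaturation ending is -yne.
The numbering direction is chosen so that numbering from this end puts the hydroxyl group at C-3 rather than C-6.
That gives the hydroxyl at C-3; the triple bond between C-1 and C-2.
Assembling the pieces gives oct-1-yn-3-ol.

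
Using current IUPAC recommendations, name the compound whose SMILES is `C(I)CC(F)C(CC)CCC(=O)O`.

4-ethyl-5-fluoro-7-iodoheptanoic acid

The longest carbon chain that includes the –COOH group has 7 carbons, so the parent hydride is heptane.
A carboxylic acid (terminal –COOH) is the principal characteristic group, giving the suffix -oic acid.
Number the chain so that the carboxylic acid carbon is C-1 by definition.
With this numbering: an ethyl group at C-4; a fluoro group at C-5; an iodo group at C-7.
Substituent prefixes are cited in alphabetical order (multiplying prefixes like di-/tri- are ignored for ordering).
Putting it together: 4-ethyl-5-fluoro-7-iodoheptanoic acid.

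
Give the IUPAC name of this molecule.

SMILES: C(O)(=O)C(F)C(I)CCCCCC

2-fluoro-3-iodononanoic acid

Counting along the main chain through the –COOH group gives 9 carbons: the parent is nonane.
The highest-priority functional group is a carboxylic acid (terminal –COOH), so the name ends in -oic acid.
The numbering direction is chosen so that the carboxylic acid carbon is C-1 by definition.
With this numbering: a fluoro group at C-2; an iodo group at C-3.
The substituents are ordered alphabetically, ignoring any di-/tri- multipliers.
Putting it together: 2-fluoro-3-iodononanoic acid.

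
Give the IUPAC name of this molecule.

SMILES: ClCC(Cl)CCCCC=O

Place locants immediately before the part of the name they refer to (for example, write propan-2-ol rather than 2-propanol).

6,7-dichloroheptanal

The longest chain bearing the –CHO group is 7 carbons long (heptane).
The highest-priority functional group is an aldehyde (terminal –CHO), so the name ends in -al.
Choose the numbering such that the aldehyde carbon is C-1 by definition.
With this numbering: chloro groups at C-6 and C-7.
Assembling the pieces gives 6,7-dichloroheptanal.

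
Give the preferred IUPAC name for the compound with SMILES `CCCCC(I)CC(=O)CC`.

Counting along the main chain through the carbonyl gives 9 carbons: the parent is nonane.
The principal characteristic group is a ketone (C=O on an internal carbon), named with the suffix -one.
Number the chain so that numbering from this end puts the carbonyl group at C-3 rather than C-7.
That gives the carbonyl at C-3; an iodo group at C-5.
Putting it together: 5-iodononan-3-one.

5-iodononan-3-one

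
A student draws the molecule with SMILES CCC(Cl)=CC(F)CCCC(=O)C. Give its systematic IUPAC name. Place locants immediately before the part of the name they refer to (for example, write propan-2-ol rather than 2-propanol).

The longest carbon chain that includes the carbonyl and the multiple bond has 10 carbons, so the parent hydride is decane.
A ketone (C=O on an internal carbon) is the principal characteristic group, giving the suffix -one.
A C=C double bond in the chain gives the infix -ene-.
Choose the numbering such that numbering from this end puts the carbonyl group at C-2 rather than C-9.
This places the carbonyl at C-2; the double bond between C-7 and C-8; a chloro group at C-8; a fluoro group at C-6.
Prefixes are listed alphabetically: chloro, fluoro.
The name is 8-chloro-6-fluorodec-7-en-2-one.

8-chloro-6-fluorodec-7-en-2-one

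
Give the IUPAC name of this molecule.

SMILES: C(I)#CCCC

Counting along the main chain through the multiple bond gives 5 carbons: the parent is pentane.
A C≡C triple bond in the chain gives the infix -yne-.
Choose the numbering such that numbering from this end puts the triple bond at C-1 rather than C-4.
This places the triple bond between C-1 and C-2; an iodo group at C-1.
The name is 1-iodopent-1-yne.

1-iodopent-1-yne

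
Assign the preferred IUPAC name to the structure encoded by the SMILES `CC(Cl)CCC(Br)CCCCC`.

5-bromo-2-chlorodecane

The longest carbon chain is 10 atoms: the parent is decane.
The numbering direction is chosen so that the substituent locant set {2,5} is lower than {6,9} at the first point of difference.
That gives a bromo group at C-5; a chloro group at C-2.
Prefixes are listed alphabetically: bromo, chloro.
Assembling the pieces gives 5-bromo-2-chlorodecane.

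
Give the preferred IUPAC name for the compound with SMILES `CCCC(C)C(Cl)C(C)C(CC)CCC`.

The longest carbon chain is 10 atoms: the parent is decane.
Choose the numbering such that the locant sets are identical either way, so the alphabetically earlier chloro substituent takes the lower locant (5 rather than 6).
This places a chloro group at C-5; an ethyl group at C-7; methyl groups at C-4 and C-6.
Substituent prefixes are cited in alphabetical order (multiplying prefixes like di-/tri- are ignored for ordering).
Assembling the pieces gives 5-chloro-7-ethyl-4,6-dimethyldecane.

5-chloro-7-ethyl-4,6-dimethyldecane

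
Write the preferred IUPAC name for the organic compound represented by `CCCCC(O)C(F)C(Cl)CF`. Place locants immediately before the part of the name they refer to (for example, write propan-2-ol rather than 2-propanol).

2-chloro-1,3-difluorooctan-4-ol

Counting along the main chain through the –OH group gives 8 carbons: the parent is octane.
The principal characteristic group is an alcohol (–OH), named with the suffix -ol.
Number the chain so that numbering from this end puts the hydroxyl group at C-4 rather than C-5.
That gives the hydroxyl at C-4; a chloro group at C-2; fluoro groups at C-1 and C-3.
The substituents are ordered alphabetically, ignoring any di-/tri- multipliers.
Putting it together: 2-chloro-1,3-difluorooctan-4-ol.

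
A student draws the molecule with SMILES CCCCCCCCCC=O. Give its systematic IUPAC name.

Counting along the main chain through the –CHO group gives 10 carbons: the parent is decane.
The principal characteristic group is an aldehyde (terminal –CHO), named with the suffix -al.
Number the chain so that the aldehyde carbon is C-1 by definition.
Assembling the pieces gives decanal.

decanal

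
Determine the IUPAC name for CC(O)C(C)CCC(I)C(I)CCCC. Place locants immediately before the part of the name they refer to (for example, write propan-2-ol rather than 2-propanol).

The longest carbon chain that includes the –OH group has 11 carbons, so the parent hydride is undecane.
An alcohol (–OH) is the principal characteristic group, giving the suffix -ol.
Choose the numbering such that numbering from this end puts the hydroxyl group at C-2 rather than C-10.
This places the hydroxyl at C-2; iodo groups at C-6 and C-7; a methyl group at C-3.
The substituents are ordered alphabetically, ignoring any di-/tri- multipliers.
Putting it together: 6,7-diiodo-3-methylundecan-2-ol.

6,7-diiodo-3-methylundecan-2-ol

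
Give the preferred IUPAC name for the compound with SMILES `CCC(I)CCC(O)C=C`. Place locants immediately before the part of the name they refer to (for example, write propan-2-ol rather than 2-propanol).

6-iodooct-1-en-3-ol

The longest chain bearing the –OH group and the multiple bond is 8 carbons long (octane).
An alcohol (–OH) is the principal characteristic group, giving the suffix -ol.
The chain contains a C=C double bond, so the unsaturation ending is -ene.
The numbering direction is chosen so that numbering from this end puts the hydroxyl group at C-3 rather than C-6.
With this numbering: the hydroxyl at C-3; the double bond between C-1 and C-2; an iodo group at C-6.
The name is 6-iodooct-1-en-3-ol.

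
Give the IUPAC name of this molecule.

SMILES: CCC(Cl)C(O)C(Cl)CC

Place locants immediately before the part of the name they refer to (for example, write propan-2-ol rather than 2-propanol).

Counting along the main chain through the –OH group gives 7 carbons: the parent is heptane.
The principal characteristic group is an alcohol (–OH), named with the suffix -ol.
Both numbering directions give the same locant set; either may be used.
This places the hydroxyl at C-4; chloro groups at C-3 and C-5.
Assembling the pieces gives 3,5-dichloroheptan-4-ol.

3,5-dichloroheptan-4-ol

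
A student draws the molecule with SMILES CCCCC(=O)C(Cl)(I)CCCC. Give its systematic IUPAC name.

6-chloro-6-iododecan-5-one

The longest chain bearing the carbonyl is 10 carbons long (decane).
The highest-priority functional group is a ketone (C=O on an internal carbon), so the name ends in -one.
Choose the numbering such that numbering from this end puts the carbonyl group at C-5 rather than C-6.
This places the carbonyl at C-5; a chloro group at C-6; an iodo group at C-6.
The substituents are ordered alphabetically, ignoring any di-/tri- multipliers.
Assembling the pieces gives 6-chloro-6-iododecan-5-one.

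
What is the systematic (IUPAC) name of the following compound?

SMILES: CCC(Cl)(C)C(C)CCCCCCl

The parent chain contains 9 carbons (nonane).
The numbering direction is chosen so that the substituent locant set {1,6,7,7} is lower than {3,3,4,9} at the first point of difference.
This places chloro groups at C-1 and C-7; methyl groups at C-6 and C-7.
Substituent prefixes are cited in alphabetical order (multiplying prefixes like di-/tri- are ignored for ordering).
Assembling the pieces gives 1,7-dichloro-6,7-dimethylnonane.

1,7-dichloro-6,7-dimethylnonane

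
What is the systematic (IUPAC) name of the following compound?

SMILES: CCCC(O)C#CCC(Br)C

8-bromonon-5-yn-4-ol

The longest chain bearing the –OH group and the multiple bond is 9 carbons long (nonane).
The principal characteristic group is an alcohol (–OH), named with the suffix -ol.
There is one C≡C triple bond, indicated by the ending -yne.
Number the chain so that numbering from this end puts the hydroxyl group at C-4 rather than C-6.
With this numbering: the hydroxyl at C-4; the triple bond between C-5 and C-6; a bromo group at C-8.
The name is 8-bromonon-5-yn-4-ol.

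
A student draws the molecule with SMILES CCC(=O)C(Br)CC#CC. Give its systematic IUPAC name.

4-bromooct-6-yn-3-one

The longest carbon chain that includes the carbonyl and the multiple bond has 8 carbons, so the parent hydride is octane.
A ketone (C=O on an internal carbon) is the principal characteristic group, giving the suffix -one.
There is one C≡C triple bond, indicated by the ending -yne.
Number the chain so that numbering from this end puts the carbonyl group at C-3 rather than C-6.
That gives the carbonyl at C-3; the triple bond between C-6 and C-7; a bromo group at C-4.
Assembling the pieces gives 4-bromooct-6-yn-3-one.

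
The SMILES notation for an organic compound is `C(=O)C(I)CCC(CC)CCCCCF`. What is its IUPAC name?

The longest carbon chain that includes the –CHO group has 10 carbons, so the parent hydride is decane.
The highest-priority functional group is an aldehyde (terminal –CHO), so the name ends in -al.
The numbering direction is chosen so that the aldehyde carbon is C-1 by definition.
This places an ethyl group at C-5; a fluoro group at C-10; an iodo group at C-2.
Substituent prefixes are cited in alphabetical order (multiplying prefixes like di-/tri- are ignored for ordering).
Assembling the pieces gives 5-ethyl-10-fluoro-2-iododecanal.

5-ethyl-10-fluoro-2-iododecanal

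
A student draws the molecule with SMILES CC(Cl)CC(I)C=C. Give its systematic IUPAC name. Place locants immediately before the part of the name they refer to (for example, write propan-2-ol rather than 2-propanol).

5-chloro-3-iodohex-1-ene

Counting along the main chain through the multiple bond gives 6 carbons: the parent is hexane.
The chain contains a C=C double bond, so the unsaturation ending is -ene.
Choose the numbering such that numbering from this end puts the double bond at C-1 rather than C-5.
That gives the double bond between C-1 and C-2; a chloro group at C-5; an iodo group at C-3.
The substituents are ordered alphabetically, ignoring any di-/tri- multipliers.
Putting it together: 5-chloro-3-iodohex-1-ene.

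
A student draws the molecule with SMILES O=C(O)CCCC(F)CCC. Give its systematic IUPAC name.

Counting along the main chain through the –COOH group gives 8 carbons: the parent is octane.
The principal characteristic group is a carboxylic acid (terminal –COOH), named with the suffix -oic acid.
Choose the numbering such that the carboxylic acid carbon is C-1 by definition.
With this numbering: a fluoro group at C-5.
The name is 5-fluorooctanoic acid.

5-fluorooctanoic acid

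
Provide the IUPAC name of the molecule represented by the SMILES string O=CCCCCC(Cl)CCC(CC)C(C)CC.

The longest chain bearing the –CHO group is 12 carbons long (dodecane).
An aldehyde (terminal –CHO) is the principal characteristic group, giving the suffix -al.
Choose the numbering such that the aldehyde carbon is C-1 by definition.
With this numbering: a chloro group at C-6; an ethyl group at C-9; a methyl group at C-10.
Prefixes are listed alphabetically: chloro, ethyl, methyl.
The name is 6-chloro-9-ethyl-10-methyldodecanal.

6-chloro-9-ethyl-10-methyldodecanal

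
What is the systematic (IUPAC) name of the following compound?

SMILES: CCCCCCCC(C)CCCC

The parent chain contains 12 carbons (dodecane).
The numbering direction is chosen so that the substituent locant set {5} is lower than {8} at the first point of difference.
That gives a methyl group at C-5.
The name is 5-methyldodecane.

5-methyldodecane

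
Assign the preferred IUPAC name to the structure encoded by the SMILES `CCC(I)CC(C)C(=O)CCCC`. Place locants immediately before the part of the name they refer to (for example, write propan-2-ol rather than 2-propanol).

The longest carbon chain that includes the carbonyl has 10 carbons, so the parent hydride is decane.
The principal characteristic group is a ketone (C=O on an internal carbon), named with the suffix -one.
Number the chain so that numbering from this end puts the carbonyl group at C-5 rather than C-6.
That gives the carbonyl at C-5; an iodo group at C-8; a methyl group at C-6.
Substituent prefixes are cited in alphabetical order (multiplying prefixes like di-/tri- are ignored for ordering).
The name is 8-iodo-6-methyldecan-5-one.

8-iodo-6-methyldecan-5-one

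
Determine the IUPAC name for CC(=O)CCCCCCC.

The longest carbon chain that includes the carbonyl has 9 carbons, so the parent hydride is nonane.
The principal characteristic group is a ketone (C=O on an internal carbon), named with the suffix -one.
Number the chain so that numbering from this end puts the carbonyl group at C-2 rather than C-8.
That gives the carbonyl at C-2.
Assembling the pieces gives nonan-2-one.

nonan-2-one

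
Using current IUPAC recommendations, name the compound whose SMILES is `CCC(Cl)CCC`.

3-chlorohexane

The longest carbon chain is 6 atoms: the parent is hexane.
Choose the numbering such that the substituent locant set {3} is lower than {4} at the first point of difference.
That gives a chloro group at C-3.
Assembling the pieces gives 3-chlorohexane.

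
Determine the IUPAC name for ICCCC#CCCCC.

Counting along the main chain through the multiple bond gives 9 carbons: the parent is nonane.
There is one C≡C triple bond, indicated by the ending -yne.
Number the chain so that numbering from this end puts the triple bond at C-4 rather than C-5.
That gives the triple bond between C-4 and C-5; an iodo group at C-1.
Assembling the pieces gives 1-iodonon-4-yne.

1-iodonon-4-yne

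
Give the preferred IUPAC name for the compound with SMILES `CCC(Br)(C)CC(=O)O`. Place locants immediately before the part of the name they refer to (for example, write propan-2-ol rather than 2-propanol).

3-bromo-3-methylpentanoic acid

Counting along the main chain through the –COOH group gives 5 carbons: the parent is pentane.
The principal characteristic group is a carboxylic acid (terminal –COOH), named with the suffix -oic acid.
Choose the numbering such that the carboxylic acid carbon is C-1 by definition.
This places a bromo group at C-3; a methyl group at C-3.
Prefixes are listed alphabetically: bromo, methyl.
Assembling the pieces gives 3-bromo-3-methylpentanoic acid.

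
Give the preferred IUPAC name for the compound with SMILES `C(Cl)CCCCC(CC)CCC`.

The longest continuous carbon chain has 9 atoms, so the parent hydride is nonane.
Number the chain so that the substituent locant set {1,6} is lower than {4,9} at the first point of difference.
With this numbering: a chloro group at C-1; an ethyl group at C-6.
The substituents are ordered alphabetically, ignoring any di-/tri- multipliers.
Assembling the pieces gives 1-chloro-6-ethylnonane.

1-chloro-6-ethylnonane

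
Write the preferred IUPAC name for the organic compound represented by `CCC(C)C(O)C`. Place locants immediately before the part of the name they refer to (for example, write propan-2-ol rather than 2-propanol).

3-methylpentan-2-ol

Counting along the main chain through the –OH group gives 5 carbons: the parent is pentane.
The principal characteristic group is an alcohol (–OH), named with the suffix -ol.
The numbering direction is chosen so that numbering from this end puts the hydroxyl group at C-2 rather than C-4.
This places the hydroxyl at C-2; a methyl group at C-3.
Putting it together: 3-methylpentan-2-ol.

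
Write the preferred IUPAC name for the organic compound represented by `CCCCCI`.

The longest continuous carbon chain has 5 atoms, so the parent hydride is pentane.
Choose the numbering such that the substituent locant set {1} is lower than {5} at the first point of difference.
With this numbering: an iodo group at C-1.
The name is 1-iodopentane.

1-iodopentane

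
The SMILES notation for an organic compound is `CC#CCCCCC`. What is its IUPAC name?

Counting along the main chain through the multiple bond gives 8 carbons: the parent is octane.
A C≡C triple bond in the chain gives the infix -yne-.
Choose the numbering such that numbering from this end puts the triple bond at C-2 rather than C-6.
With this numbering: the triple bond between C-2 and C-3.
Putting it together: oct-2-yne.

oct-2-yne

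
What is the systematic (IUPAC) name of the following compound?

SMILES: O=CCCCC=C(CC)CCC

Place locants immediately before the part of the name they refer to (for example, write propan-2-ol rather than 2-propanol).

6-ethylnon-5-enal

Counting along the main chain through the –CHO group and the multiple bond gives 9 carbons: the parent is nonane.
The principal characteristic group is an aldehyde (terminal –CHO), named with the suffix -al.
A C=C double bond in the chain gives the infix -ene-.
Choose the numbering such that the aldehyde carbon is C-1 by definition.
This places the double bond between C-5 and C-6; an ethyl group at C-6.
Assembling the pieces gives 6-ethylnon-5-enal.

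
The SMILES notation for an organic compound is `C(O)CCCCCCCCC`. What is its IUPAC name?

decan-1-ol

Counting along the main chain through the –OH group gives 10 carbons: the parent is decane.
The principal characteristic group is an alcohol (–OH), named with the suffix -ol.
Number the chain so that numbering from this end puts the hydroxyl group at C-1 rather than C-10.
That gives the hydroxyl at C-1.
The name is decan-1-ol.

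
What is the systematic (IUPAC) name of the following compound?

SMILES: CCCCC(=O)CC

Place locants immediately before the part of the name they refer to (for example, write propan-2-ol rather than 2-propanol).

heptan-3-one

The longest chain bearing the carbonyl is 7 carbons long (heptane).
The highest-priority functional group is a ketone (C=O on an internal carbon), so the name ends in -one.
Number the chain so that numbering from this end puts the carbonyl group at C-3 rather than C-5.
This places the carbonyl at C-3.
Putting it together: heptan-3-one.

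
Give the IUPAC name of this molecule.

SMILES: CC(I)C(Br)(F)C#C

The longest carbon chain that includes the multiple bond has 5 carbons, so the parent hydride is pentane.
There is one C≡C triple bond, indicated by the ending -yne.
Number the chain so that numbering from this end puts the triple bond at C-1 rather than C-4.
That gives the triple bond between C-1 and C-2; a bromo group at C-3; a fluoro group at C-3; an iodo group at C-4.
Prefixes are listed alphabetically: bromo, fluoro, iodo.
The name is 3-bromo-3-fluoro-4-iodopent-1-yne.

3-bromo-3-fluoro-4-iodopent-1-yne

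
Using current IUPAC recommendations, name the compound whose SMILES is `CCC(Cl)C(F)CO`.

3-chloro-2-fluoropentan-1-ol

Counting along the main chain through the –OH group gives 5 carbons: the parent is pentane.
The highest-priority functional group is an alcohol (–OH), so the name ends in -ol.
Number the chain so that numbering from this end puts the hydroxyl group at C-1 rather than C-5.
That gives the hydroxyl at C-1; a chloro group at C-3; a fluoro group at C-2.
The substituents are ordered alphabetically, ignoring any di-/tri- multipliers.
Putting it together: 3-chloro-2-fluoropentan-1-ol.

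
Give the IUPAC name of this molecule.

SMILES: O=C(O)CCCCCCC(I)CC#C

8-iodoundec-10-ynoic acid

The longest carbon chain that includes the –COOH group and the multiple bond has 11 carbons, so the parent hydride is undecane.
The principal characteristic group is a carboxylic acid (terminal –COOH), named with the suffix -oic acid.
A C≡C triple bond in the chain gives the infix -yne-.
Number the chain so that the carboxylic acid carbon is C-1 by definition.
With this numbering: the triple bond between C-10 and C-11; an iodo group at C-8.
Assembling the pieces gives 8-iodoundec-10-ynoic acid.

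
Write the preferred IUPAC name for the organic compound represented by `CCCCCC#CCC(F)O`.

1-fluoronon-3-yn-1-ol

The longest chain bearing the –OH group and the multiple bond is 9 carbons long (nonane).
The highest-priority functional group is an alcohol (–OH), so the name ends in -ol.
The chain contains a C≡C triple bond, so the unsaturation ending is -yne.
Choose the numbering such that numbering from this end puts the hydroxyl group at C-1 rather than C-9.
With this numbering: the hydroxyl at C-1; the triple bond between C-3 and C-4; a fluoro group at C-1.
The name is 1-fluoronon-3-yn-1-ol.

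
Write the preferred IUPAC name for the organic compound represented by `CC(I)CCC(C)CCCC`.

2-iodo-5-methylnonane

The longest carbon chain is 9 atoms: the parent is nonane.
Number the chain so that the substituent locant set {2,5} is lower than {5,8} at the first point of difference.
That gives an iodo group at C-2; a methyl group at C-5.
Prefixes are listed alphabetically: iodo, methyl.
Assembling the pieces gives 2-iodo-5-methylnonane.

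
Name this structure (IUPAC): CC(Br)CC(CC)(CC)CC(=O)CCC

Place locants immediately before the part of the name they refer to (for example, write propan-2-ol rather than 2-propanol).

The longest chain bearing the carbonyl is 9 carbons long (nonane).
A ketone (C=O on an internal carbon) is the principal characteristic group, giving the suffix -one.
Number the chain so that numbering from this end puts the carbonyl group at C-4 rather than C-6.
With this numbering: the carbonyl at C-4; a bromo group at C-8; two ethyl groups at C-6.
Prefixes are listed alphabetically: bromo, ethyl.
Putting it together: 8-bromo-6,6-diethylnonan-4-one.

8-bromo-6,6-diethylnonan-4-one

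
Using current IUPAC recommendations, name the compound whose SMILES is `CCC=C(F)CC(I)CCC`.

4-fluoro-6-iodonon-3-ene

The longest chain bearing the multiple bond is 9 carbons long (nonane).
A C=C double bond in the chain gives the infix -ene-.
Choose the numbering such that numbering from this end puts the double bond at C-3 rather than C-6.
With this numbering: the double bond between C-3 and C-4; a fluoro group at C-4; an iodo group at C-6.
Prefixes are listed alphabetically: fluoro, iodo.
The name is 4-fluoro-6-iodonon-3-ene.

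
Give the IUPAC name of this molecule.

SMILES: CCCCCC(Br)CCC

4-bromononane

The parent chain contains 9 carbons (nonane).
Number the chain so that the substituent locant set {4} is lower than {6} at the first point of difference.
That gives a bromo group at C-4.
The name is 4-bromononane.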